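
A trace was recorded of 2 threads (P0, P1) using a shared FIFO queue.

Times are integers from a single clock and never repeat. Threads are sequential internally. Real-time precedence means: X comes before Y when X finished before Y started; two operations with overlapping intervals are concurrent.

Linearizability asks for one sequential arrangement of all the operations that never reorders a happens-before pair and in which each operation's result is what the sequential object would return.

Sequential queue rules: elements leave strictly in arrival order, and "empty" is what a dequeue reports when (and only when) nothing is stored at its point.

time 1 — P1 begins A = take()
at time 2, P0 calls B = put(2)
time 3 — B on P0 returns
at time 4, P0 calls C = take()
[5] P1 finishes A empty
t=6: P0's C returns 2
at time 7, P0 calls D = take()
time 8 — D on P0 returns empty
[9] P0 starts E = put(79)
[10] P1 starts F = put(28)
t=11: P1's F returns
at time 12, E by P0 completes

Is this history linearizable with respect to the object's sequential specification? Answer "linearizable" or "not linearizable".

linearizable

one valid linearization: A, B, C, D, E, F
step 1: A take() → empty — queue <>
step 2: B put(2) — queue <2>
step 3: C take() → 2 — queue <>
step 4: D take() → empty — queue <>
step 5: E put(79) — queue <79>
step 6: F put(28) — queue <79,28>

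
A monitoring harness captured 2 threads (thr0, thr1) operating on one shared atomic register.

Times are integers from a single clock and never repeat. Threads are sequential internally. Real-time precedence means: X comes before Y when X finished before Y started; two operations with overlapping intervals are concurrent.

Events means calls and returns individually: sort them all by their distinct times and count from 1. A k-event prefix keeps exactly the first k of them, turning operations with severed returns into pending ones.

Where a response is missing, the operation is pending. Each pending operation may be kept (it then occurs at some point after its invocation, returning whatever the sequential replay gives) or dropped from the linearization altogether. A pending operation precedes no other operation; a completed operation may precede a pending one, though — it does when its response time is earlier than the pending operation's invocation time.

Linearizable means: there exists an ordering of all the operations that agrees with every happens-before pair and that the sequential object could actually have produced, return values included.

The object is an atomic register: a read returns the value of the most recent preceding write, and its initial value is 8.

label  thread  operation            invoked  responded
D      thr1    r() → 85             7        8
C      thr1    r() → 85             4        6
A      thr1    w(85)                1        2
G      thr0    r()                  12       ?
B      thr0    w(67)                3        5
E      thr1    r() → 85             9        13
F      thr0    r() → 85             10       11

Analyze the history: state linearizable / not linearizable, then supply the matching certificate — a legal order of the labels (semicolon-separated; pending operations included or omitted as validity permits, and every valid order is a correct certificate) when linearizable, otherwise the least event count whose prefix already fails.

prefix check: 1..7 passes, 1..8 fails once D's time-8 response joins
every one of the 2 real-time-consistent orders over 4 completed atomic register ops fails the sequential spec
e.g. A, B, C, D: illegal at step 3, since C r() → 85 cannot apply there
e.g. A, C, B, D: illegal at step 4, since D r() → 85 cannot apply there

not linearizable — minimal violating prefix: 8 events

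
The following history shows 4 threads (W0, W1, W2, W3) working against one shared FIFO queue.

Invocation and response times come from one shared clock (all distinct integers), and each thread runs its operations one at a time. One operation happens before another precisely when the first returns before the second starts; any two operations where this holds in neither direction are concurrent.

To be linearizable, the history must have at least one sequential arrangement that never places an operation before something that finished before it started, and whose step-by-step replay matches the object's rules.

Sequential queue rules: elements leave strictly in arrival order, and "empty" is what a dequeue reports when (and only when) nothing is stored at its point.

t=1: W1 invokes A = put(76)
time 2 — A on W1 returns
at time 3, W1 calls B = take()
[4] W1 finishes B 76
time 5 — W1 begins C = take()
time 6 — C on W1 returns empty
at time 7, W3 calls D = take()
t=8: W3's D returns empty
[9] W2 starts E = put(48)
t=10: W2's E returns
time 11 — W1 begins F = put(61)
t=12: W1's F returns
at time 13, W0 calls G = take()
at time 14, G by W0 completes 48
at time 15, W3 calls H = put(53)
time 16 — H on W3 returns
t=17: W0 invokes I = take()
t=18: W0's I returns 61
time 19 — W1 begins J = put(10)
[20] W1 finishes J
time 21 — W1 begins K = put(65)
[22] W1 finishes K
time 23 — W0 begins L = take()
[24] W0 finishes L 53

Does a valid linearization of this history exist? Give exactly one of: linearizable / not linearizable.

linearizable

witness order: A, B, C, D, E, F, G, H, I, J, K, L
1. A put(76), leaving queue <76>
2. B take() → 76, leaving queue <>
3. C take() → empty, leaving queue <>
4. D take() → empty, leaving queue <>
5. E put(48), leaving queue <48>
6. F put(61), leaving queue <48,61>
7. G take() → 48, leaving queue <61>
8. H put(53), leaving queue <61,53>
9. I take() → 61, leaving queue <53>
10. J put(10), leaving queue <53,10>
11. K put(65), leaving queue <53,10,65>
12. L take() → 53, leaving queue <10,65>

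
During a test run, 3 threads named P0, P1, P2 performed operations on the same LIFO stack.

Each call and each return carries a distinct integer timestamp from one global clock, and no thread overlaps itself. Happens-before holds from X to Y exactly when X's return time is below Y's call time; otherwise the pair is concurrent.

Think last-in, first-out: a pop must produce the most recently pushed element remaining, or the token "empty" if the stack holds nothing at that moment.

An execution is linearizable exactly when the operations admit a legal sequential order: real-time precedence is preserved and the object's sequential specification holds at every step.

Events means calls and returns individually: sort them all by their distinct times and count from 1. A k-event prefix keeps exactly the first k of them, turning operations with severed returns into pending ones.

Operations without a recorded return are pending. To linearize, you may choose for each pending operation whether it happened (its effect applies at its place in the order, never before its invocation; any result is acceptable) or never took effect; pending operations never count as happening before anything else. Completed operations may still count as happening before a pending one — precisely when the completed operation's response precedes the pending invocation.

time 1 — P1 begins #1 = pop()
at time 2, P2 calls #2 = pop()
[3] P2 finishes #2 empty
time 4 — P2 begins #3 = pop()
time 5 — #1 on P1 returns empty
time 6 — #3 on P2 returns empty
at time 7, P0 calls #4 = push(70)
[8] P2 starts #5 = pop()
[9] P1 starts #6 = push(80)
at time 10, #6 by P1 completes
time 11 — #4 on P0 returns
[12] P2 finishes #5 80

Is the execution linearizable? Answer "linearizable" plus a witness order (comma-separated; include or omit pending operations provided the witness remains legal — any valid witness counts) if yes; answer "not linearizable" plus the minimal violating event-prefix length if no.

1. #1 pop() → empty, leaving stack <>
2. #2 pop() → empty, leaving stack <>
3. #3 pop() → empty, leaving stack <>
4. #4 push(70), leaving stack <70>
5. #6 push(80), leaving stack <70,80>
6. #5 pop() → 80, leaving stack <70>

linearizable — witness: #1, #2, #3, #4, #6, #5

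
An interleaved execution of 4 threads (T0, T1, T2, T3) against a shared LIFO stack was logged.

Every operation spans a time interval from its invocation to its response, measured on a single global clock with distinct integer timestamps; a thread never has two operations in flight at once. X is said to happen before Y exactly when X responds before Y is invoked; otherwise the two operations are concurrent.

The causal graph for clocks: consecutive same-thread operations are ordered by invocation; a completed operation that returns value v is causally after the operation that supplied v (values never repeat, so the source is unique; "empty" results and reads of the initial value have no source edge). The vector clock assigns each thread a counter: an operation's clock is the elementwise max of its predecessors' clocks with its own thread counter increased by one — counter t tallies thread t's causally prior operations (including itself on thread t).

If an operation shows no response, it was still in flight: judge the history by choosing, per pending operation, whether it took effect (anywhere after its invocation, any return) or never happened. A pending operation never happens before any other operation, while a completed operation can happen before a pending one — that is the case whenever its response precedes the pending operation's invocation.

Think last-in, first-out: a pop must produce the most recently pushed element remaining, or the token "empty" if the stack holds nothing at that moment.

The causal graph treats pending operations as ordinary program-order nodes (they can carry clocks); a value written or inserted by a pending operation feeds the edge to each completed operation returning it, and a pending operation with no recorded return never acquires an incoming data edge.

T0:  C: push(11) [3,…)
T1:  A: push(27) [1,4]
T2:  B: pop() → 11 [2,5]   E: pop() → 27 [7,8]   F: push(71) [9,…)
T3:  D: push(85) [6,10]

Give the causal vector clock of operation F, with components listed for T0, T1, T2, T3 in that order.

(1, 1, 3, 0)

no predecessors for D (invoked 6): T3 increments from zero → (0, 0, 0, 1)
no predecessors for A (invoked 1): T1 increments from zero → (0, 1, 0, 0)
no predecessors for C (invoked 3): T0 increments from zero → (1, 0, 0, 0)
merge at B (invoked 2): VC(C)=(1, 0, 0, 0), own-thread bump on T2 → (1, 0, 1, 0)
merge at E (invoked 7): VC(A)=(0, 1, 0, 0), VC(B)=(1, 0, 1, 0), own-thread bump on T2 → (1, 1, 2, 0)
merge at F (invoked 9): VC(E)=(1, 1, 2, 0), own-thread bump on T2 → (1, 1, 3, 0)
target: VC(F) = (1, 1, 3, 0)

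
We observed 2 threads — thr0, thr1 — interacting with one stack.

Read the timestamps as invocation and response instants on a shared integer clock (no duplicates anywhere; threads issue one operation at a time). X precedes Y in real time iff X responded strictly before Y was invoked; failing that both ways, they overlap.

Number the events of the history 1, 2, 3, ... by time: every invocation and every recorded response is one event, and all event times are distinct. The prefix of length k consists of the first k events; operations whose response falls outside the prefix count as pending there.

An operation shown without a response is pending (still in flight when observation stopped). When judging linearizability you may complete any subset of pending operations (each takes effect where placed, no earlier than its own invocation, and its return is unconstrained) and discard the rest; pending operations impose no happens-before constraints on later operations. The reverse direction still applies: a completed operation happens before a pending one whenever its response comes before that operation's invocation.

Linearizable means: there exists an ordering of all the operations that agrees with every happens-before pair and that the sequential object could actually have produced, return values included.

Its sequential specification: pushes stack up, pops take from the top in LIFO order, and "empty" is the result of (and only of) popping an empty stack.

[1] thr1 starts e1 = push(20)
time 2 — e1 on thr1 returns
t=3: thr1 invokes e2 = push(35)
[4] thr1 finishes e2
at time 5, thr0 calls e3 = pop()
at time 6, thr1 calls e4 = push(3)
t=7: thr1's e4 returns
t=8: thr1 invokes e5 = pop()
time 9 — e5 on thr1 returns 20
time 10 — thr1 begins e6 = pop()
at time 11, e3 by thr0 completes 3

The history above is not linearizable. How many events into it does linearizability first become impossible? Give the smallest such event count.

events 1..8 are still linearizable — one witness is e1, e2, e3, e4:
after step 1 (e1 push(20)): stack <20>
after step 2 (e2 push(35)): stack <20,35>
after step 3 (e3 pop() (pending, included)): stack <20>
after step 4 (e4 push(3)): stack <20,3>
with event 9 included (e5 responding at time 9), all real-time-consistent orders fail
including or dropping the 1 pending operation (e3) in any combination fails
take e1, e2, e4, e5 (pending dropped): step 4 already fails, because e5 pop() → 20 cannot occur there

9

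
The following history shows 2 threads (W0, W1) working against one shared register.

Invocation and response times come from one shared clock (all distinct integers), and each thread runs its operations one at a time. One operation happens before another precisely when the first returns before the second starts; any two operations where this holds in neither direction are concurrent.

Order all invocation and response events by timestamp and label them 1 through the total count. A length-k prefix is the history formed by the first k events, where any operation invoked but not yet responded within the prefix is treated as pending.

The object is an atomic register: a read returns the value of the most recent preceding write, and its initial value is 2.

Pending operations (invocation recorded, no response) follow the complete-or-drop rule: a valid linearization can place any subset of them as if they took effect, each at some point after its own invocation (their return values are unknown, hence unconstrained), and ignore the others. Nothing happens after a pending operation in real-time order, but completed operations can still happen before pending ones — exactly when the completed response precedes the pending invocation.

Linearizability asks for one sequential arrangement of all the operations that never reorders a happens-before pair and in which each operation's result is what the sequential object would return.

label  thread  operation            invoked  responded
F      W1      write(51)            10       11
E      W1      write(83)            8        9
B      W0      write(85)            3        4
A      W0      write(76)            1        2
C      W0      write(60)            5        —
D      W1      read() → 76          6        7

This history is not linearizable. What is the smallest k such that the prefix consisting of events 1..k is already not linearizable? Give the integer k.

7

a valid linearization of events 1..6 exists, for instance A, B:
1. A write(76), leaving value 76
2. B write(85), leaving value 85
adding event 7 (D responds at 7) leaves no legal real-time order
no completion choice of the 1 pending operation (C) rescues it — every subset was tried
one such order, A, B, D (pending dropped), breaks at step 3 where D read() → 76 is illegal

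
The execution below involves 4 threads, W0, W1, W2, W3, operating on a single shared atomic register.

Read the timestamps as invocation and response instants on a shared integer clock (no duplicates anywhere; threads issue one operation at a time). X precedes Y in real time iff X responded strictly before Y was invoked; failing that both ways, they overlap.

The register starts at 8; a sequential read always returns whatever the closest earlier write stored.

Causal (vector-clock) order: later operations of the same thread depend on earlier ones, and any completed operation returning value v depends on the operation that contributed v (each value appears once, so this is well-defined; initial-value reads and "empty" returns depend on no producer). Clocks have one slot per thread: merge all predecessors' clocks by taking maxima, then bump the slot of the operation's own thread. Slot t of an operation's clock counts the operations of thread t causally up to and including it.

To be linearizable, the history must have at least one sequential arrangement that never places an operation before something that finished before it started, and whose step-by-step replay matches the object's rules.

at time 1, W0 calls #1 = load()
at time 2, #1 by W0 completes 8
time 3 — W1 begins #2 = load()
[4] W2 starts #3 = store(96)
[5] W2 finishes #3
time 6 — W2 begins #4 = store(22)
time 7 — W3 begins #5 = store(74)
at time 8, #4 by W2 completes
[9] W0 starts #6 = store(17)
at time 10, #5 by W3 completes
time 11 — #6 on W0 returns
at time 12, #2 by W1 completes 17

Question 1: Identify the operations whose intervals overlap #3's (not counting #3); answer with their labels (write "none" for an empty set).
Answer: #2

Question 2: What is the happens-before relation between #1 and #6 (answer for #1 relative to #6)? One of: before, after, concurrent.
Answer: before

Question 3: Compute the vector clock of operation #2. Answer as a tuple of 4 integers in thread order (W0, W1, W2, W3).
Answer: (2, 1, 0, 0)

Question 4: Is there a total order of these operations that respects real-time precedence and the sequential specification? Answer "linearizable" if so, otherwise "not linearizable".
one valid linearization: #1, #3, #4, #5, #6, #2
1. #1 load() → 8, leaving value 8
2. #3 store(96), leaving value 96
3. #4 store(22), leaving value 22
4. #5 store(74), leaving value 74
5. #6 store(17), leaving value 17
6. #2 load() → 17, leaving value 17

linearizable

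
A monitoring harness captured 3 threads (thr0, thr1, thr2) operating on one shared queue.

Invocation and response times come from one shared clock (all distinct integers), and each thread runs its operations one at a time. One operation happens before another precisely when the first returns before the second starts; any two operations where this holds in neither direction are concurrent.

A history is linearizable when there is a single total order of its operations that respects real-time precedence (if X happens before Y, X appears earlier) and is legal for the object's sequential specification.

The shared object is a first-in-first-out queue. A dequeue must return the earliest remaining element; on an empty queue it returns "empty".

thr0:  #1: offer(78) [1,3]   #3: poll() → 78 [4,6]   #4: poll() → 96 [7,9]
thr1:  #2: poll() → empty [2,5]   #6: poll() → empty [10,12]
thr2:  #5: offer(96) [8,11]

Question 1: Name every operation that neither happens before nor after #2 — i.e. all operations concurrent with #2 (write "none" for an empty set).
Answer: #1, #3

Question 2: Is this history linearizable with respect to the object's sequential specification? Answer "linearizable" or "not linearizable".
one valid linearization: #1, #3, #2, #5, #4, #6
after step 1 (#1 offer(78)): queue <78>
after step 2 (#3 poll() → 78): queue <>
after step 3 (#2 poll() → empty): queue <>
after step 4 (#5 offer(96)): queue <96>
after step 5 (#4 poll() → 96): queue <>
after step 6 (#6 poll() → empty): queue <>

linearizable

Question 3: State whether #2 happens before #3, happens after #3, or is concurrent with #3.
Answer: concurrent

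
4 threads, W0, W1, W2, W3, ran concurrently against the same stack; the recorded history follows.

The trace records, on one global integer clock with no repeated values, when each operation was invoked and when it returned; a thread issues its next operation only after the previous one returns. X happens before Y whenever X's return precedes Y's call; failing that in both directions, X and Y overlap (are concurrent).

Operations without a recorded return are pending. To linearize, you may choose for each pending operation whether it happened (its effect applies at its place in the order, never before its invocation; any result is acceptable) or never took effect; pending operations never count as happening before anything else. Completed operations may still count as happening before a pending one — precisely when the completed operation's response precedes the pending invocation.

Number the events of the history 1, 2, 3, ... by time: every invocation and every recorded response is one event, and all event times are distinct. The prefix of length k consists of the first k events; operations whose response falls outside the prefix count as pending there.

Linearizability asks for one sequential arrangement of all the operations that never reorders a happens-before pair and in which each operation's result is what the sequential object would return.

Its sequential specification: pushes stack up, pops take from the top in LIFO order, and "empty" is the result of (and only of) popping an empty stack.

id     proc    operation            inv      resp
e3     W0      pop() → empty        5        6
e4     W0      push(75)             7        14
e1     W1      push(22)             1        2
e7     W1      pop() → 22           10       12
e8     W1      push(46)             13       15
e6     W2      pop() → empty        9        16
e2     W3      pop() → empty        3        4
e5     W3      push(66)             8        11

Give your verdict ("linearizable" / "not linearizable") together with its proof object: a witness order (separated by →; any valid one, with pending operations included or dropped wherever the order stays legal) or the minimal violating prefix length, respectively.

not linearizable — minimal violating prefix: 4 events

already the first 4 events (up to e2's response at time 4) admit no linearization; the first 3 still do
one real-time candidate order over the 2 completed operations — the stack replay rejects it
e.g. e1, e2: illegal at step 2, since e2 pop() → empty cannot apply there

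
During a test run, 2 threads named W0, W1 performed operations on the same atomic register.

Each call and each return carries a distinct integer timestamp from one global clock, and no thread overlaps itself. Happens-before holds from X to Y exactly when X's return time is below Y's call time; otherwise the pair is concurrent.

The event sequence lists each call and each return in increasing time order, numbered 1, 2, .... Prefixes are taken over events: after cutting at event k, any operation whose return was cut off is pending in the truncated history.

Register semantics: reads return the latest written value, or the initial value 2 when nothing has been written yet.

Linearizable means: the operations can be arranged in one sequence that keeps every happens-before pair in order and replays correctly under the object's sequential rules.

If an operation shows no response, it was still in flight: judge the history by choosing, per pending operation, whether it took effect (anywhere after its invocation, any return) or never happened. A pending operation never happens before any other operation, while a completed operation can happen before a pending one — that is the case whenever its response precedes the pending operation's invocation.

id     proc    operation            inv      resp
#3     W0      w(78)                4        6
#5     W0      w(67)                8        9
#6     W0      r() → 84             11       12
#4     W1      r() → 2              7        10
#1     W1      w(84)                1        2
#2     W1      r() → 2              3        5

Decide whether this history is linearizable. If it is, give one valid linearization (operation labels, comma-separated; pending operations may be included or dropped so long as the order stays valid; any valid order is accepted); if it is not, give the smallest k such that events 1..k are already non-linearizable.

the violation lands at event 5, #2's response at time 5: events 1..4 linearize, events 1..5 do not
the completed operations (2 total) allow one real-time order; the atomic register replay rejects it
including or dropping the 1 pending operation (#3) in any combination fails
for example #1, #2 (pending dropped) fails at step 2: #2 r() → 2 is not legal there

not linearizable — minimal violating prefix: 5 events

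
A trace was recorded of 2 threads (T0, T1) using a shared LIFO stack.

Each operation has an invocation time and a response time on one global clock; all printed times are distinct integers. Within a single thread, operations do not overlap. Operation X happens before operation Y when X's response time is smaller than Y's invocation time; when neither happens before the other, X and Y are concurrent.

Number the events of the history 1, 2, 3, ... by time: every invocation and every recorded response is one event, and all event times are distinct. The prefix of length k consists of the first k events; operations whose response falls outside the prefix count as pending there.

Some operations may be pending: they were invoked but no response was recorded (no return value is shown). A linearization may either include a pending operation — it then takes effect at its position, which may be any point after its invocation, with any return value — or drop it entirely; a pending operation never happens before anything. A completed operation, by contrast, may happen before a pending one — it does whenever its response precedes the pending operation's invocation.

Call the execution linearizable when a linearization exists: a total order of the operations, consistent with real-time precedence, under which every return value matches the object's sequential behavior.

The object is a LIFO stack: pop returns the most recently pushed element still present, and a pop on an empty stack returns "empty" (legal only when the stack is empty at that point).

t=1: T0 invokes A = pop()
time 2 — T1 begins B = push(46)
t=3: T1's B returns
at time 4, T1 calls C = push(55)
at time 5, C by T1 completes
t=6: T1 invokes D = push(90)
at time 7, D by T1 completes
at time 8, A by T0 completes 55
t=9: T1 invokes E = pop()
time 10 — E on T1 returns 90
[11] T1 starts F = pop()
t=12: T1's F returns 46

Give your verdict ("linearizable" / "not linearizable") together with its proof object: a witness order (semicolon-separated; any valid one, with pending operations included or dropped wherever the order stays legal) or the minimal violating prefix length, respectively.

step 1: B push(46) — stack <46>
step 2: C push(55) — stack <46,55>
step 3: A pop() → 55 — stack <46>
step 4: D push(90) — stack <46,90>
step 5: E pop() → 90 — stack <46>
step 6: F pop() → 46 — stack <>

linearizable — witness: B; C; A; D; E; F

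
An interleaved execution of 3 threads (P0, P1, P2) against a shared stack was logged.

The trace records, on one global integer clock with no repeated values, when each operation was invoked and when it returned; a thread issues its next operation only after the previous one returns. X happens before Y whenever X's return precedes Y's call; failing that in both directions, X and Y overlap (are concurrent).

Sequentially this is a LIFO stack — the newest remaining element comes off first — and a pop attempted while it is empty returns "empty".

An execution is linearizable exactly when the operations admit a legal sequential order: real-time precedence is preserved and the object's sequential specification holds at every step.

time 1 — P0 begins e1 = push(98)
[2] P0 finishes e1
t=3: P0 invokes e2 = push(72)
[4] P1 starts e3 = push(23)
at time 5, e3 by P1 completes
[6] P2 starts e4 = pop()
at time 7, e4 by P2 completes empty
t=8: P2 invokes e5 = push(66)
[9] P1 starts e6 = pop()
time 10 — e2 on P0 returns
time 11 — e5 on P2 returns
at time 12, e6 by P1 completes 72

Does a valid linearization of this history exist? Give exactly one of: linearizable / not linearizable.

not linearizable

the violation lands at event 7, e4's response at time 7: events 1..6 linearize, events 1..7 do not
a single order respects real time; the 3 completed stack operations fail replay along it
every completion of the 1 pending operation (e2) was checked; none linearizes
for example e1, e3, e4 (pending dropped) fails at step 3: e4 pop() → empty is not legal there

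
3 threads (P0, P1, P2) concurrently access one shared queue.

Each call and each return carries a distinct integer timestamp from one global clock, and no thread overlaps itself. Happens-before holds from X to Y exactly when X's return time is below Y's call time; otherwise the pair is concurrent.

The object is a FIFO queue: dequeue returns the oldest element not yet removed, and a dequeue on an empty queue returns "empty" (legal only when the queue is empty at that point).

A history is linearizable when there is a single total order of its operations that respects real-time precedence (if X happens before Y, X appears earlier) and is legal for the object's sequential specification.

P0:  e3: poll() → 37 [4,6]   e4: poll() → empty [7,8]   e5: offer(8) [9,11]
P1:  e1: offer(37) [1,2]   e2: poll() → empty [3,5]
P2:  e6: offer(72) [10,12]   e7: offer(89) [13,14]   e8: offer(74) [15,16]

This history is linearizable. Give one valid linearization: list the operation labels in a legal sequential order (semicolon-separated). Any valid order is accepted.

1. e1 offer(37), leaving queue <37>
2. e3 poll() → 37, leaving queue <>
3. e2 poll() → empty, leaving queue <>
4. e4 poll() → empty, leaving queue <>
5. e5 offer(8), leaving queue <8>
6. e6 offer(72), leaving queue <8,72>
7. e7 offer(89), leaving queue <8,72,89>
8. e8 offer(74), leaving queue <8,72,89,74>

e1; e3; e2; e4; e5; e6; e7; e8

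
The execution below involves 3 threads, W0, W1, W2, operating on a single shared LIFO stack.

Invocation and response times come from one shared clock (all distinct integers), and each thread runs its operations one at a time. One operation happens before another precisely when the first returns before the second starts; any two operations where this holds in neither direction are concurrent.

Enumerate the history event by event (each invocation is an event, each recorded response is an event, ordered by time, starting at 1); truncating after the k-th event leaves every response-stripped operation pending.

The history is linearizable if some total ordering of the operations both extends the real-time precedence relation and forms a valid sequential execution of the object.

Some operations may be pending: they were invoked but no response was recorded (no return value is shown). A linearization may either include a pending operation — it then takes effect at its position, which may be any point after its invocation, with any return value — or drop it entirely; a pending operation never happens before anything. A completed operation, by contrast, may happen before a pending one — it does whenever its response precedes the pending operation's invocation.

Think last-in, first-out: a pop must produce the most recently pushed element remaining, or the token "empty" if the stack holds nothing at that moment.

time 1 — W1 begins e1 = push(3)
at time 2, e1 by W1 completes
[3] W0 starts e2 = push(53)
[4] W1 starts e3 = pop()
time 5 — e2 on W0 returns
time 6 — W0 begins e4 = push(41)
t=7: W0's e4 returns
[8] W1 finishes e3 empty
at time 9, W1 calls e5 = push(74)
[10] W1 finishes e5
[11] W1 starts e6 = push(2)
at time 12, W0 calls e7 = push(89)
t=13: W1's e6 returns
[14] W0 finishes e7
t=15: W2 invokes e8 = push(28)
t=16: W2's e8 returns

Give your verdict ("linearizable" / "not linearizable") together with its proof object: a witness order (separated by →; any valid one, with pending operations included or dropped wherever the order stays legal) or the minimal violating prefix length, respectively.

prefix check: 1..7 passes, 1..8 fails once e3's time-8 response joins
real-time-consistent orders of the 4 completed operations: 3 — all fail the LIFO stack replay
one such order, e1, e2, e3, e4, breaks at step 3 where e3 pop() → empty is illegal
one such order, e1, e2, e4, e3, breaks at step 4 where e3 pop() → empty is illegal

not linearizable — minimal violating prefix: 8 events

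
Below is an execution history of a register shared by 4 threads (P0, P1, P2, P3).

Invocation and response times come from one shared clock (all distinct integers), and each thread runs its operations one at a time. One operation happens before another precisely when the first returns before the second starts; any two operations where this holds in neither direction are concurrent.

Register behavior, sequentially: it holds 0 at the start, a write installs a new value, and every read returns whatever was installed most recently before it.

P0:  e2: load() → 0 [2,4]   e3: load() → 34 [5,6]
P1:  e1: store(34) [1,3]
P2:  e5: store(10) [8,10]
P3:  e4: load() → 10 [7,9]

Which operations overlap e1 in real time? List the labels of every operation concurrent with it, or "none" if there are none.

e1 spans [1,3]; an op avoiding the whole window 1..3 is ordered, any other is concurrent
e2 [2,4]: concurrent
e3 [5,6]: after
e4 [7,9]: after
e5 [8,10]: after

e2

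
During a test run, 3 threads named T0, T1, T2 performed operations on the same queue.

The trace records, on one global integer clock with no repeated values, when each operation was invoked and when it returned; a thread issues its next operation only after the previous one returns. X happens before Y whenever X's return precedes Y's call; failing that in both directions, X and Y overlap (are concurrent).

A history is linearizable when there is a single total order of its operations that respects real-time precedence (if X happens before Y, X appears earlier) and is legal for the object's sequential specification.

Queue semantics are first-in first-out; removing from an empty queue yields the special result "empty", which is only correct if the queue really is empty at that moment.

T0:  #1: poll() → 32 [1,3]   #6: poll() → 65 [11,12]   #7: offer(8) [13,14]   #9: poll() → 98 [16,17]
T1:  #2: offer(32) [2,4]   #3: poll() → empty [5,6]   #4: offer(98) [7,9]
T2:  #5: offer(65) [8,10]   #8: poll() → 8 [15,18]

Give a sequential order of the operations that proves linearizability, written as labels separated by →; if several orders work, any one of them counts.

1. #2 offer(32), leaving queue <32>
2. #1 poll() → 32, leaving queue <>
3. #3 poll() → empty, leaving queue <>
4. #5 offer(65), leaving queue <65>
5. #4 offer(98), leaving queue <65,98>
6. #6 poll() → 65, leaving queue <98>
7. #7 offer(8), leaving queue <98,8>
8. #9 poll() → 98, leaving queue <8>
9. #8 poll() → 8, leaving queue <>

#2 → #1 → #3 → #5 → #4 → #6 → #7 → #9 → #8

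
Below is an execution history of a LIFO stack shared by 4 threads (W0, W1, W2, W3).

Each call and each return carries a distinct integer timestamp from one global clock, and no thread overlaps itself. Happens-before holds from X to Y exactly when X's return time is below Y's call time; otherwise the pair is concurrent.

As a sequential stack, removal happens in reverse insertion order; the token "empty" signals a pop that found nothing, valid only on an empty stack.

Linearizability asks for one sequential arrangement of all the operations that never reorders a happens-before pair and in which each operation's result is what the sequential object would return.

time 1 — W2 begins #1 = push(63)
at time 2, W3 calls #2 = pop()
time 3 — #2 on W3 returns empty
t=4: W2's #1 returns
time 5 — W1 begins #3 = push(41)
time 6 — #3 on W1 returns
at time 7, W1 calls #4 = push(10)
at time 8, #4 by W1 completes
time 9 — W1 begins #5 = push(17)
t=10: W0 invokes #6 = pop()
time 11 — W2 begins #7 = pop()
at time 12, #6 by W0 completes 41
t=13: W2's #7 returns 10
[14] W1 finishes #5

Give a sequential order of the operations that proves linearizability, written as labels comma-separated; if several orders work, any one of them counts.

1. #2 pop() → empty, leaving stack <>
2. #1 push(63), leaving stack <63>
3. #3 push(41), leaving stack <63,41>
4. #4 push(10), leaving stack <63,41,10>
5. #7 pop() → 10, leaving stack <63,41>
6. #6 pop() → 41, leaving stack <63>
7. #5 push(17), leaving stack <63,17>

#2, #1, #3, #4, #7, #6, #5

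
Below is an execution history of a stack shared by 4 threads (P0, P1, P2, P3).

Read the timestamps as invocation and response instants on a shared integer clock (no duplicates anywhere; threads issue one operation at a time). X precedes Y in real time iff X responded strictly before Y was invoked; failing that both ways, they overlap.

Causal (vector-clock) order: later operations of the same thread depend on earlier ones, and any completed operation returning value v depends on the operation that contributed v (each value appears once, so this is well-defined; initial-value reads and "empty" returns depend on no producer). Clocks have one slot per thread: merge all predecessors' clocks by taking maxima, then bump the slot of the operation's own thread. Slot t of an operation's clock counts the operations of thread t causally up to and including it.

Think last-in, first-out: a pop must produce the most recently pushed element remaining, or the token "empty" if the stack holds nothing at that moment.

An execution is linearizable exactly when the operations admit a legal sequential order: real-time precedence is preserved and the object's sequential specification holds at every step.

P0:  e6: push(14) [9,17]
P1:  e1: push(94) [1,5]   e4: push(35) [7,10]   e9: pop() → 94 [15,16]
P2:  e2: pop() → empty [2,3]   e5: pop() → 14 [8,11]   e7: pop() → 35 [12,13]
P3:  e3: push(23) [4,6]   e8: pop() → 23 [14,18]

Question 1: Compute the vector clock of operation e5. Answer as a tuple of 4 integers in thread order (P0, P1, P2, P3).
Answer: (1, 0, 2, 0)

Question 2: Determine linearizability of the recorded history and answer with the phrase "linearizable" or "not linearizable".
witness order: e2, e1, e3, e4, e6, e5, e7, e8, e9
1. e2 pop() → empty, leaving stack <>
2. e1 push(94), leaving stack <94>
3. e3 push(23), leaving stack <94,23>
4. e4 push(35), leaving stack <94,23,35>
5. e6 push(14), leaving stack <94,23,35,14>
6. e5 pop() → 14, leaving stack <94,23,35>
7. e7 pop() → 35, leaving stack <94,23>
8. e8 pop() → 23, leaving stack <94>
9. e9 pop() → 94, leaving stack <>

linearizable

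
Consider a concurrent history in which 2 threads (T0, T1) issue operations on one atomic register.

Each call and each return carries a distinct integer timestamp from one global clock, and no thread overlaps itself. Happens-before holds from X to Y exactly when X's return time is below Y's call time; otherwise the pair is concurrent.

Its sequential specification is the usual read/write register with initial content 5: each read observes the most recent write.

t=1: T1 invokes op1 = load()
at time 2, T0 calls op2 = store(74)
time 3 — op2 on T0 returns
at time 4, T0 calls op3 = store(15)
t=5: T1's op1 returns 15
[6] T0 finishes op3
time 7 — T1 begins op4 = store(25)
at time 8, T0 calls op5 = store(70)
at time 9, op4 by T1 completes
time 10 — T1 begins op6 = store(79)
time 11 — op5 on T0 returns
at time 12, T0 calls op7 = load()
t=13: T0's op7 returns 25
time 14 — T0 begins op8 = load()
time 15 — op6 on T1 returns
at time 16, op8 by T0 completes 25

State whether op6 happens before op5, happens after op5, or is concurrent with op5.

op6 spans [10,15], op5 spans [8,11]
the intervals overlap in both directions

concurrent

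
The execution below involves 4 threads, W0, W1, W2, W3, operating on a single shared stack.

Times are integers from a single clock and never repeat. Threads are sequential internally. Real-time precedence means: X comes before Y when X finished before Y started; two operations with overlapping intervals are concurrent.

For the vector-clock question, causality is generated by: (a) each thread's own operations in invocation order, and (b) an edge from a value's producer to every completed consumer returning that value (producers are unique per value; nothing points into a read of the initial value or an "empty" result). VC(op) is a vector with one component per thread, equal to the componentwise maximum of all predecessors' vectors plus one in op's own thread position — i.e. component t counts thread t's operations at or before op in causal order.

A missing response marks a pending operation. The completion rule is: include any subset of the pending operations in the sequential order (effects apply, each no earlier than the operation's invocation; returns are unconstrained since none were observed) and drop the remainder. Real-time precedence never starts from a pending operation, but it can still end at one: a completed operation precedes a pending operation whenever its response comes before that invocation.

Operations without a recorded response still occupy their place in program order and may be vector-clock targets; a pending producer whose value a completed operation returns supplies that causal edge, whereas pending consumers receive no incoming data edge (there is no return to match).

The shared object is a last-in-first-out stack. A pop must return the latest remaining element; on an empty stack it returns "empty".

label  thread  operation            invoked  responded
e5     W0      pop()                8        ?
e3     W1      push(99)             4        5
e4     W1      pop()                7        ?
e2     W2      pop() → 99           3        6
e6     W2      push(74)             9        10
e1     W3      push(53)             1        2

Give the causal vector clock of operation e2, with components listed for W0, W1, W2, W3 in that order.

invoked at 1, e1 has no predecessors; its own W3 bump gives (0, 0, 0, 1)
invoked at 4, e3 has no predecessors; its own W1 bump gives (0, 1, 0, 0)
invoked at 8, e5 has no predecessors; its own W0 bump gives (1, 0, 0, 0)
e2, invoked 3, takes VC(e3)=(0, 1, 0, 0) under max, adds 1 for W2 → (0, 1, 1, 0)
e4, invoked 7, takes VC(e3)=(0, 1, 0, 0) under max, adds 1 for W1 → (0, 2, 0, 0)
e6, invoked 9, takes VC(e2)=(0, 1, 1, 0) under max, adds 1 for W2 → (0, 1, 2, 0)
target: VC(e2) = (0, 1, 1, 0)

(0, 1, 1, 0)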